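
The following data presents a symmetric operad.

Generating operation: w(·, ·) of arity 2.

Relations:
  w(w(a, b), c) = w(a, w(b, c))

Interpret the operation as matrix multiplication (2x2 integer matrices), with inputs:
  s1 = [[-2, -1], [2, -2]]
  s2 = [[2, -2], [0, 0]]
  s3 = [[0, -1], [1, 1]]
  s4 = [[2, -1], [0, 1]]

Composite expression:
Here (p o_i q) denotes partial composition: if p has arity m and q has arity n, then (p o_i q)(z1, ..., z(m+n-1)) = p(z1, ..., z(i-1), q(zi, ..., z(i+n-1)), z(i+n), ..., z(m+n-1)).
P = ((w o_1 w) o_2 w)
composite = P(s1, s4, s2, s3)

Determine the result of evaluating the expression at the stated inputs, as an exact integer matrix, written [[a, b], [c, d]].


[[8, 16], [-8, -16]]

w(s4, s2) = [[4, -4], [0, 0]]
w(s1, w(s4, s2)) = [[-8, 8], [8, -8]]
w(w(s1, w(s4, s2)), s3) = [[8, 16], [-8, -16]]


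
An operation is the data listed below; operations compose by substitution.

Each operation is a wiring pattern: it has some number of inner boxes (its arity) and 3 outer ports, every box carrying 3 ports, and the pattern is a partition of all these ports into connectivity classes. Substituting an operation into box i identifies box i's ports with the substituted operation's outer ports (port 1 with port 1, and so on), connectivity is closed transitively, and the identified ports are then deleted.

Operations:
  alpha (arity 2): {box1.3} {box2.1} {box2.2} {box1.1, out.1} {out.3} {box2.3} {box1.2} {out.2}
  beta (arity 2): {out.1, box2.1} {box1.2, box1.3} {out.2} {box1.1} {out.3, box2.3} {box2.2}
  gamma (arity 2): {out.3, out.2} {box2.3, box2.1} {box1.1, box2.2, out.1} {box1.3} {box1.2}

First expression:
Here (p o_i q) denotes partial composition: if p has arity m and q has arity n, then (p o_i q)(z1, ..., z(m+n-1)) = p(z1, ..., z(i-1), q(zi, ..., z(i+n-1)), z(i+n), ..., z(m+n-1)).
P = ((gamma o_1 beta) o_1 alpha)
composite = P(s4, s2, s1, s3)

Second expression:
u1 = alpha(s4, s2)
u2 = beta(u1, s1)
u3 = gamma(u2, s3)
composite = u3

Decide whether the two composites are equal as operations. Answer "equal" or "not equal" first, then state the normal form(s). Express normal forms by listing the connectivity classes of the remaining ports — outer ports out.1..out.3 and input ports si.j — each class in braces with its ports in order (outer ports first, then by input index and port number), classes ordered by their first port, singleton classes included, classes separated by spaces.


equal; the common form is {out.1, s1.1, s3.2} {out.2, out.3} {s1.2} {s1.3} {s2.1} {s2.2} {s2.3} {s3.1, s3.3} {s4.1} {s4.2} {s4.3}

The first composite normalizes to {out.1, s1.1, s3.2} {out.2, out.3} {s1.2} {s1.3} {s2.1} {s2.2} {s2.3} {s3.1, s3.3} {s4.1} {s4.2} {s4.3}
The second composite normalizes to {out.1, s1.1, s3.2} {out.2, out.3} {s1.2} {s1.3} {s2.1} {s2.2} {s2.3} {s3.1, s3.3} {s4.1} {s4.2} {s4.3}
The normal forms match — equal.


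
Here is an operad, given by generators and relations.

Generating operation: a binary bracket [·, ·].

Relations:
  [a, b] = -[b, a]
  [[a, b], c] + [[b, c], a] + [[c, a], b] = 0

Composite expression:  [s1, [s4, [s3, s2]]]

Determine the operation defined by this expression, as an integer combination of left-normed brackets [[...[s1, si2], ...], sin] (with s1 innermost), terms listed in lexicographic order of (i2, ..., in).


[[[s1, s2], s3], s4] - [[[s1, s3], s2], s4] - [[[s1, s4], s2], s3] + [[[s1, s4], s3], s2]

In the tensor algebra, words opening s1 carry the s1-anchored form.
Composite bracket: [s1, [s4, [s3, s2]]]
Full expansion: 8 signed words from ab - ba (2^3 = 8).
Words beginning with s1 determine it all:
  the word s1s2s3s4 carries sign +1 and contributes +[[[s1, s2], s3], s4]
  the word s1s3s2s4 carries sign -1 and contributes -[[[s1, s3], s2], s4]
  the word s1s4s2s3 carries sign -1 and contributes -[[[s1, s4], s2], s3]
  the word s1s4s3s2 carries sign +1 and contributes +[[[s1, s4], s3], s2]


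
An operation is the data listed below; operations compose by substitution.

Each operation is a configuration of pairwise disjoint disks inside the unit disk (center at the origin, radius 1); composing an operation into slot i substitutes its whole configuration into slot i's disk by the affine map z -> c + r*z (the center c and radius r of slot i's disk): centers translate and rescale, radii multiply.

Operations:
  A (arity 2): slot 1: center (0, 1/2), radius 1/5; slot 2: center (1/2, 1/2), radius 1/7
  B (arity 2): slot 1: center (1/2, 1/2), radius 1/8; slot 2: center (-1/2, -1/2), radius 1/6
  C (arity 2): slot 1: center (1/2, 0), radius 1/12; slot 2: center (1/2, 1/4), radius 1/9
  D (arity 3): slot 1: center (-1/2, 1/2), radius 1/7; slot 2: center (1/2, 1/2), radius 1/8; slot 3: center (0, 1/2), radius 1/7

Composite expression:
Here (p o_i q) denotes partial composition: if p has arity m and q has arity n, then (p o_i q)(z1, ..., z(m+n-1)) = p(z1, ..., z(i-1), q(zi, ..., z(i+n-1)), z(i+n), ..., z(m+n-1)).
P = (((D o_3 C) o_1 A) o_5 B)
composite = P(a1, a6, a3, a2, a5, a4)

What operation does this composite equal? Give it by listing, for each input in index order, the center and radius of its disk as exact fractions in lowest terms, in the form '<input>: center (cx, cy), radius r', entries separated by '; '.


a1: center (-1/2, 4/7), radius 1/35; a2: center (1/14, 1/2), radius 1/84; a3: center (1/2, 1/2), radius 1/8; a4: center (4/63, 19/36), radius 1/378; a5: center (5/63, 137/252), radius 1/504; a6: center (-3/7, 4/7), radius 1/49

Follow each a-input down from D: c' goes to c + r*c', radius to r*r'.
a1: after 2 affine steps, its disk has center (-1/2, 4/7), radius 1/35
a6: after 2 affine steps, its disk has center (-3/7, 4/7), radius 1/49
a3: after 1 affine step, its disk has center (1/2, 1/2), radius 1/8
a2: after 2 affine steps, its disk has center (1/14, 1/2), radius 1/84
a5: after 3 affine steps, its disk has center (5/63, 137/252), radius 1/504
a4: after 3 affine steps, its disk has center (4/63, 19/36), radius 1/378


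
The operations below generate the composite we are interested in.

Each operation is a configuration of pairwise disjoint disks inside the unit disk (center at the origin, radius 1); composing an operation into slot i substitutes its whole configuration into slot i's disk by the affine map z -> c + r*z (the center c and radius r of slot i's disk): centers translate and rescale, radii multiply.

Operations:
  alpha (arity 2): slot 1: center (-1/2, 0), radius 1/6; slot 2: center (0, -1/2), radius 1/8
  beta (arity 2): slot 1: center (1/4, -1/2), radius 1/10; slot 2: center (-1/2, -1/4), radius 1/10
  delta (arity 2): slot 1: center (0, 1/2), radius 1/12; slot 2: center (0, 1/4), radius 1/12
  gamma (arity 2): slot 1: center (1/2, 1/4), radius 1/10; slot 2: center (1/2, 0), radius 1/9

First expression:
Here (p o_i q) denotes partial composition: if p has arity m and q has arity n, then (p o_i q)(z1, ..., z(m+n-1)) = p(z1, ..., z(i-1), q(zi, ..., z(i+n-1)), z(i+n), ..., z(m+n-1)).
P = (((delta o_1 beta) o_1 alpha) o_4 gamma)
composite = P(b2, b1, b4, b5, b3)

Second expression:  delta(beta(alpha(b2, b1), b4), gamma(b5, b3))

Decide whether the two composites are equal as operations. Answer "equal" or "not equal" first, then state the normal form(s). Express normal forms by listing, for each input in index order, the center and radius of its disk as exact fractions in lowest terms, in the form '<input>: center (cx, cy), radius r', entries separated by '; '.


The first composite normalizes to b1: center (1/48, 109/240), radius 1/960; b2: center (1/60, 11/24), radius 1/720; b3: center (1/24, 1/4), radius 1/108; b4: center (-1/24, 23/48), radius 1/120; b5: center (1/24, 13/48), radius 1/120
The second composite normalizes to b1: center (1/48, 109/240), radius 1/960; b2: center (1/60, 11/24), radius 1/720; b3: center (1/24, 1/4), radius 1/108; b4: center (-1/24, 23/48), radius 1/120; b5: center (1/24, 13/48), radius 1/120
The normal forms match — equal.

equal; the common form is b1: center (1/48, 109/240), radius 1/960; b2: center (1/60, 11/24), radius 1/720; b3: center (1/24, 1/4), radius 1/108; b4: center (-1/24, 23/48), radius 1/120; b5: center (1/24, 13/48), radius 1/120


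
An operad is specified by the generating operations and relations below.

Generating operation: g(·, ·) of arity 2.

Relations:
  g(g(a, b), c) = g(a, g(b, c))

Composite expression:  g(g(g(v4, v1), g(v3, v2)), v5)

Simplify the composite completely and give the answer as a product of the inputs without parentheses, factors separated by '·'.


v4 · v1 · v3 · v2 · v5

Key point: g is associative — brackets drop, the v-order remains.
g(v4, v1) collapses to v4 · v1
g(v3, v2) collapses to v3 · v2
g(g(v4, v1), g(v3, v2)) collapses to v4 · v1 · v3 · v2
g(g(g(v4, v1), g(v3, v2)), v5) collapses to v4 · v1 · v3 · v2 · v5


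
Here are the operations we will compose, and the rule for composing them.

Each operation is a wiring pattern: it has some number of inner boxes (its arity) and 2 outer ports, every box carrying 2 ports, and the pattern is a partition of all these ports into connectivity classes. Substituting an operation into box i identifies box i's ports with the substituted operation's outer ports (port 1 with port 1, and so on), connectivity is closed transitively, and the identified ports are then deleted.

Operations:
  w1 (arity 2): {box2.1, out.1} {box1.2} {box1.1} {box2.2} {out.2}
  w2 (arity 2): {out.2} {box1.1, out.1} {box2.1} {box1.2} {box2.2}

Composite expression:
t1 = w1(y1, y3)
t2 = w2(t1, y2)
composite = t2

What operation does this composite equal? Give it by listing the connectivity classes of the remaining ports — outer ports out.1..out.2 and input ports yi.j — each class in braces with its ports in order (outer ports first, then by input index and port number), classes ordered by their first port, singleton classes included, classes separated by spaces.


{out.1, y3.1} {out.2} {y1.1} {y1.2} {y2.1} {y2.2} {y3.2}


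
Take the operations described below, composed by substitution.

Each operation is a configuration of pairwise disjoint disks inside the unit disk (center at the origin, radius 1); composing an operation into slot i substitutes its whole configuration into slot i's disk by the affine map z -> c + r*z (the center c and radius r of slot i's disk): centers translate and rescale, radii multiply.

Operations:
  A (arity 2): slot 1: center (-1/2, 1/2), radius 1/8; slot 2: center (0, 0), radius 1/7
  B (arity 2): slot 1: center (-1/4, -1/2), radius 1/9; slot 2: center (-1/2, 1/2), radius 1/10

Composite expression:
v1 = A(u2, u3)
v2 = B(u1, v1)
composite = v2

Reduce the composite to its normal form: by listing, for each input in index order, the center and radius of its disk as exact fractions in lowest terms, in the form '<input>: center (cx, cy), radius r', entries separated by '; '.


u1: center (-1/4, -1/2), radius 1/9; u2: center (-11/20, 11/20), radius 1/80; u3: center (-1/2, 1/2), radius 1/70

Only the slot chain above each u matters under B; compose those maps.
u1 passes through 1 substitution, ending at center (-1/4, -1/2), radius 1/9
u2 passes through 2 substitutions, ending at center (-11/20, 11/20), radius 1/80
u3 passes through 2 substitutions, ending at center (-1/2, 1/2), radius 1/70


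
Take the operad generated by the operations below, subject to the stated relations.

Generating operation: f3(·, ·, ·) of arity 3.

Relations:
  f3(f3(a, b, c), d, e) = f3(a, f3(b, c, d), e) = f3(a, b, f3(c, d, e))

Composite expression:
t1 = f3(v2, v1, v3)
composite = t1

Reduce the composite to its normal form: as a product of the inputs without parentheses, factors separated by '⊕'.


Associativity of f3 dissolves the nesting; only the v-input order survives.
f3(v2, v1, v3) linearizes to v2 ⊕ v1 ⊕ v3

v2 ⊕ v1 ⊕ v3


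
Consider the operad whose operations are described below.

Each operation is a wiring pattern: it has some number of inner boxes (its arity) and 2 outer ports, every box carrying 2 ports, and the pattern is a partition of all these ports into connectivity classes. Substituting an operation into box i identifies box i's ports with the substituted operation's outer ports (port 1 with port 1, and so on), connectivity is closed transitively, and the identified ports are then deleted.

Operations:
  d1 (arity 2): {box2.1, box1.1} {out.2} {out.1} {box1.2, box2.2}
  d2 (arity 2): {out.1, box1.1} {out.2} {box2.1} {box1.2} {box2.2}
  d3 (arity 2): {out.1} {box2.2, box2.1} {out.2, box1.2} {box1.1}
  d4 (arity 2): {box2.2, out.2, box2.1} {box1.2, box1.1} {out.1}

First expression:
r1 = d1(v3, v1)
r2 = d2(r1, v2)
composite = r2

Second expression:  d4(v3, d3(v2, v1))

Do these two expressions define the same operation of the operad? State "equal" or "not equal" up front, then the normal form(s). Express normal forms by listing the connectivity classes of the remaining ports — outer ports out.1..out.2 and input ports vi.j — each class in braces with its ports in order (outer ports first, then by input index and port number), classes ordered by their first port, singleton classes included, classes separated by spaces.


The first expression reduces to {out.1} {out.2} {v1.1, v3.1} {v1.2, v3.2} {v2.1} {v2.2}
The second expression reduces to {out.1} {out.2, v2.2} {v1.1, v1.2} {v2.1} {v3.1, v3.2}
The normal forms differ: not equal.

not equal: they reduce to {out.1} {out.2} {v1.1, v3.1} {v1.2, v3.2} {v2.1} {v2.2} and {out.1} {out.2, v2.2} {v1.1, v1.2} {v2.1} {v3.1, v3.2}


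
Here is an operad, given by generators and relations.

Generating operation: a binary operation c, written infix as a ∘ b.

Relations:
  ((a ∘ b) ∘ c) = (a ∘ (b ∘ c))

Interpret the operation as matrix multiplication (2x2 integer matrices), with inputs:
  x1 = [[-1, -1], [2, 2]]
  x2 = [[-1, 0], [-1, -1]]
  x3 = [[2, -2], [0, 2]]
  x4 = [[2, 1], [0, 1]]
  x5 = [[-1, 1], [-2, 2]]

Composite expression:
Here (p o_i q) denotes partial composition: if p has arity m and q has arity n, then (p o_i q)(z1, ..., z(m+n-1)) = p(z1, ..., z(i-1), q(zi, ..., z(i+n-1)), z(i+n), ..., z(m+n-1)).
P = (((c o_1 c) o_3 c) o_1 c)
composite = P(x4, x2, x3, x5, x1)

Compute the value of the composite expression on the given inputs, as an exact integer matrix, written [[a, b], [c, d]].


(x4 ∘ x2) = [[-3, -1], [-1, -1]]
((x4 ∘ x2) ∘ x3) = [[-6, 4], [-2, 0]]
(x5 ∘ x1) = [[3, 3], [6, 6]]
(((x4 ∘ x2) ∘ x3) ∘ (x5 ∘ x1)) = [[6, 6], [-6, -6]]

[[6, 6], [-6, -6]]


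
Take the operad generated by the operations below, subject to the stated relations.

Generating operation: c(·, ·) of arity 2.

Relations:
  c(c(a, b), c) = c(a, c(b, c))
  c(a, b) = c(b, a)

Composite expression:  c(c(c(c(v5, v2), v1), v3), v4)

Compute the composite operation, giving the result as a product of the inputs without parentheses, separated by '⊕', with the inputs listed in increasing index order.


Any arrangement under c is one operation, so sort the v-inputs.
c(v5, v2) collapses to v5 ⊕ v2
c(c(v5, v2), v1) collapses to v5 ⊕ v2 ⊕ v1
c(c(c(v5, v2), v1), v3) collapses to v5 ⊕ v2 ⊕ v1 ⊕ v3
c(c(c(c(v5, v2), v1), v3), v4) collapses to v5 ⊕ v2 ⊕ v1 ⊕ v3 ⊕ v4
sorting the factors by input index: v1 ⊕ v2 ⊕ v3 ⊕ v4 ⊕ v5

v1 ⊕ v2 ⊕ v3 ⊕ v4 ⊕ v5


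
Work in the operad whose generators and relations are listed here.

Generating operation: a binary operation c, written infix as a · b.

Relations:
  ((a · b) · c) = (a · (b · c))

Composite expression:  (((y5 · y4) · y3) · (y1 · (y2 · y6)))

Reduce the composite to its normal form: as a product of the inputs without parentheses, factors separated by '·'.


y5 · y4 · y3 · y1 · y2 · y6


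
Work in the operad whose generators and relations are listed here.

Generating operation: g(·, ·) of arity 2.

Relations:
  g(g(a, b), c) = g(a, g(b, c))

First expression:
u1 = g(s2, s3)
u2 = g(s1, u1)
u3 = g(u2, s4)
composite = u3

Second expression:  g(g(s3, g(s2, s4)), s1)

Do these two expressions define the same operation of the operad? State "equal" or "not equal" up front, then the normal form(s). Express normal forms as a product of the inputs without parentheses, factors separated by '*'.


not equal — first s1 * s2 * s3 * s4, second s3 * s2 * s4 * s1

Reducing the first expression gives s1 * s2 * s3 * s4
Reducing the second expression gives s3 * s2 * s4 * s1
They disagree, so not equal.


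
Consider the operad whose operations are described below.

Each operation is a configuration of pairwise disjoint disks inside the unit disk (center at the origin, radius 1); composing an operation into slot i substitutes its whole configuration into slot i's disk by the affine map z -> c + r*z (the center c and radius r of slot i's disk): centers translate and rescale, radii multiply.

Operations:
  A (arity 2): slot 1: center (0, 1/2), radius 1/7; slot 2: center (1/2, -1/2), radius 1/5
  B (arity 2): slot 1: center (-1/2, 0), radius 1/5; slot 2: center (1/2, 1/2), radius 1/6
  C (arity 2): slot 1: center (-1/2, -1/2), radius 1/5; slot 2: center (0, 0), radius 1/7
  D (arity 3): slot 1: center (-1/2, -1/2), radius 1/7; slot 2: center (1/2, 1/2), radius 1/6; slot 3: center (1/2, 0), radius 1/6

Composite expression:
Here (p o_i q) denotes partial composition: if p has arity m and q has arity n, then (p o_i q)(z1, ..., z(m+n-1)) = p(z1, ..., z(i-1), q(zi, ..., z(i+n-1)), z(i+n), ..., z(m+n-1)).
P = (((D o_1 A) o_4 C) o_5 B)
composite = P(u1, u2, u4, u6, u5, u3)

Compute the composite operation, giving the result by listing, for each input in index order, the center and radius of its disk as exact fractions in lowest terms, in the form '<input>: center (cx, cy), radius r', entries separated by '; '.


Each u-disk chains the slot maps above it in D; radii multiply.
u1 passes through 2 substitutions, ending at center (-1/2, -3/7), radius 1/49
u2 passes through 2 substitutions, ending at center (-3/7, -4/7), radius 1/35
u4 passes through 1 substitution, ending at center (1/2, 1/2), radius 1/6
u6 passes through 2 substitutions, ending at center (5/12, -1/12), radius 1/30
u5 passes through 3 substitutions, ending at center (41/84, 0), radius 1/210
u3 passes through 3 substitutions, ending at center (43/84, 1/84), radius 1/252

u1: center (-1/2, -3/7), radius 1/49; u2: center (-3/7, -4/7), radius 1/35; u3: center (43/84, 1/84), radius 1/252; u4: center (1/2, 1/2), radius 1/6; u5: center (41/84, 0), radius 1/210; u6: center (5/12, -1/12), radius 1/30


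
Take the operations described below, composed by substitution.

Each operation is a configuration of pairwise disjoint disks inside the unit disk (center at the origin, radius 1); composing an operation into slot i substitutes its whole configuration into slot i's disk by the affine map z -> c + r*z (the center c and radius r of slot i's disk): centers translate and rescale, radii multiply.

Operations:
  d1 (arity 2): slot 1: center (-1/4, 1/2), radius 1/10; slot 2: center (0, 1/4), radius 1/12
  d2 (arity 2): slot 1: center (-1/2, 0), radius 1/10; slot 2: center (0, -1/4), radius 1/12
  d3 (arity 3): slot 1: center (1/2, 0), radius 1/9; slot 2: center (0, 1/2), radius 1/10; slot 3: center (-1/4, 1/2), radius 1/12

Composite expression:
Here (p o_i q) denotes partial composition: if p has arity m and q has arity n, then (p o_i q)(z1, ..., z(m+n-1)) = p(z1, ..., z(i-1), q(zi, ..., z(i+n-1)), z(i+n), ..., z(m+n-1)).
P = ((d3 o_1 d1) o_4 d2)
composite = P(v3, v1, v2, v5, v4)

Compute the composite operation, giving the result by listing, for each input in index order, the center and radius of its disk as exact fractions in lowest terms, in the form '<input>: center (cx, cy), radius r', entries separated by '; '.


v1: center (1/2, 1/36), radius 1/108; v2: center (0, 1/2), radius 1/10; v3: center (17/36, 1/18), radius 1/90; v4: center (-1/4, 23/48), radius 1/144; v5: center (-7/24, 1/2), radius 1/120

Each v-disk chains the slot maps above it in d3; radii multiply.
input v3: composing its 2 substitution steps yields center (17/36, 1/18), radius 1/90
input v1: composing its 2 substitution steps yields center (1/2, 1/36), radius 1/108
input v2: composing its 1 substitution step yields center (0, 1/2), radius 1/10
input v5: composing its 2 substitution steps yields center (-7/24, 1/2), radius 1/120
input v4: composing its 2 substitution steps yields center (-1/4, 23/48), radius 1/144


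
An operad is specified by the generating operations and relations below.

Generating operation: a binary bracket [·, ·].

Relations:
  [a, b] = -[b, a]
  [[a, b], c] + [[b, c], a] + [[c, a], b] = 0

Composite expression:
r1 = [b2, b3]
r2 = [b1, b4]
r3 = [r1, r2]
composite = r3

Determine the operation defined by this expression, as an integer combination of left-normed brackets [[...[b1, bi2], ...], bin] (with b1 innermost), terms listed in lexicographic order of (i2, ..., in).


-[[[b1, b4], b2], b3] + [[[b1, b4], b3], b2]

Left-normed coefficients sit on the b1-initial expansion words.
Composite bracket: [[b2, b3], [b1, b4]]
Full expansion: 8 signed words from ab - ba (2^3 = 8).
Keep just the words that open with b1:
  the word b1b4b2b3 carries sign -1 and contributes -[[[b1, b4], b2], b3]
  the word b1b4b3b2 carries sign +1 and contributes +[[[b1, b4], b3], b2]


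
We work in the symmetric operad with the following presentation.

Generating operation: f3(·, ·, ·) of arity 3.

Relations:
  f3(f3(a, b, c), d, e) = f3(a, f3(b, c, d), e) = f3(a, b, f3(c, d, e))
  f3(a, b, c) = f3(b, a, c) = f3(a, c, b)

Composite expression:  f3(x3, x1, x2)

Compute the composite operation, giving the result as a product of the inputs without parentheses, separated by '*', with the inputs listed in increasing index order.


x1 * x2 * x3

With f3 associative and commutative, the x-input set is all that matters.
f3(x3, x1, x2) spells out as x3 * x1 * x2
putting the inputs in ascending order: x1 * x2 * x3


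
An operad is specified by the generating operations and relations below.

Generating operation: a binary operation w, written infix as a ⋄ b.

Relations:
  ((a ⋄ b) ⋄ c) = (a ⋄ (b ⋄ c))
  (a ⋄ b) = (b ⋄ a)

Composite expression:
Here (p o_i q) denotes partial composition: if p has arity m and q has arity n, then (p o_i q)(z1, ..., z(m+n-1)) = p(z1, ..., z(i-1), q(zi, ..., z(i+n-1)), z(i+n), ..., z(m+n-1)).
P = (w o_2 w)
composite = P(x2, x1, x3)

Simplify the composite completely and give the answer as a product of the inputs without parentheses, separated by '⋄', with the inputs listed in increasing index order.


x1 ⋄ x2 ⋄ x3


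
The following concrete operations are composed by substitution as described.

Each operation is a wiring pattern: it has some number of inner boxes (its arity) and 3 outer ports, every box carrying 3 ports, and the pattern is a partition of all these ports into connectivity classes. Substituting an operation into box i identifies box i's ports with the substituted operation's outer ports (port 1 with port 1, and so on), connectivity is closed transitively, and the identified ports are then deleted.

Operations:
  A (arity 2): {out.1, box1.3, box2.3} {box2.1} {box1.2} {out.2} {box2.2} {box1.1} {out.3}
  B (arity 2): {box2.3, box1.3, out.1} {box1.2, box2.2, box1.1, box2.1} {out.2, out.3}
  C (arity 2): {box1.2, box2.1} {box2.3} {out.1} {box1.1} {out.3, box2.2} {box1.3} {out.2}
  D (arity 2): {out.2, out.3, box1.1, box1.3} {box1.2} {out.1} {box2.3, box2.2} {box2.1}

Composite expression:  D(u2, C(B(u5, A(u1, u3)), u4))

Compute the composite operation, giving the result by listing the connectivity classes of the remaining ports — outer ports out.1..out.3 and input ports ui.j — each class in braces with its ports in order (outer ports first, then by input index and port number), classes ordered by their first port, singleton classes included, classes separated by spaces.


{out.1} {out.2, out.3, u2.1, u2.3} {u1.1} {u1.2} {u1.3, u3.3, u5.1, u5.2} {u2.2} {u3.1} {u3.2} {u4.1} {u4.2} {u4.3} {u5.3}

After gluing at D, chains via deleted ports link the u-ports.
after A, the pattern on (u1, u3) reads {out.1, u1.3, u3.3} {out.2} {out.3} {u1.1} {u1.2} {u3.1} {u3.2} (out.j = its outer ports)
after B, the pattern on (u5, u1, u3) reads {out.1, u5.3} {out.2, out.3} {u1.1} {u1.2} {u1.3, u3.3, u5.1, u5.2} {u3.1} {u3.2} (out.j = its outer ports)
after C, the pattern on (u5, u1, u3, u4) reads {out.1} {out.2} {out.3, u4.2} {u1.1} {u1.2} {u1.3, u3.3, u5.1, u5.2} {u3.1} {u3.2} {u4.1} {u4.3} {u5.3} (out.j = its outer ports)
after D, the pattern on (u2, u5, u1, u3, u4) reads {out.1} {out.2, out.3, u2.1, u2.3} {u1.1} {u1.2} {u1.3, u3.3, u5.1, u5.2} {u2.2} {u3.1} {u3.2} {u4.1} {u4.2} {u4.3} {u5.3} (out.j = its outer ports)


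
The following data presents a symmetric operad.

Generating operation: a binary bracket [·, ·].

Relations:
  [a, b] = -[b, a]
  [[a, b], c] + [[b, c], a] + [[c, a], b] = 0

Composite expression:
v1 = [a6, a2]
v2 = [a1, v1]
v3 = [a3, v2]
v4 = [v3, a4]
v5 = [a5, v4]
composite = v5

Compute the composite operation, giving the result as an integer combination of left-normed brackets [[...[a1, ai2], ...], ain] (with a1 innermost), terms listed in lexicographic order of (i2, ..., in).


-[[[[[a1, a2], a6], a3], a4], a5] + [[[[[a1, a6], a2], a3], a4], a5]

Skip Jacobi rewriting: expand, keep a1-initial words, read off terms.
Composite bracket: [a5, [[a3, [a1, [a6, a2]]], a4]]
Under [a, b] = ab - ba we get 32 signed associative words (2^5 = 32).
The a1-initial words carry the normal form:
  from a1a2a6a3a4a5, sign -1: term -[[[[[a1, a2], a6], a3], a4], a5]
  from a1a6a2a3a4a5, sign +1: term +[[[[[a1, a6], a2], a3], a4], a5]


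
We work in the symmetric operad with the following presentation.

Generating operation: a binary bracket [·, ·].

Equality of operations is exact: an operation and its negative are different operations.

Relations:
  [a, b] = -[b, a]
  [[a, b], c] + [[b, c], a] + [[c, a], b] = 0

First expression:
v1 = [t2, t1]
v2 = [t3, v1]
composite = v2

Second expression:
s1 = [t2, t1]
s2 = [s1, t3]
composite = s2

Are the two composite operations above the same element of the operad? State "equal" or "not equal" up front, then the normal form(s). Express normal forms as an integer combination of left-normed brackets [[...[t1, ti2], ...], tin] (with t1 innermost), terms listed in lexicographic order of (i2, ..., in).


not equal: they reduce to [[t1, t2], t3] and -[[t1, t2], t3]


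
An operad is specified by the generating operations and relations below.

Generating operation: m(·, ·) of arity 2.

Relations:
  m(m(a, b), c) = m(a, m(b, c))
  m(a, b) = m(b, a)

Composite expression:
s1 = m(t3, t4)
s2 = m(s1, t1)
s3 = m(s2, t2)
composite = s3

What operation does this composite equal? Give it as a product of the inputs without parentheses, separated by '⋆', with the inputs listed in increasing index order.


With m associative and commutative, the t-input set is all that matters.
m(t3, t4) linearizes to t3 ⋆ t4
m(m(t3, t4), t1) linearizes to t3 ⋆ t4 ⋆ t1
m(m(m(t3, t4), t1), t2) linearizes to t3 ⋆ t4 ⋆ t1 ⋆ t2
reordering the factors by index: t1 ⋆ t2 ⋆ t3 ⋆ t4

t1 ⋆ t2 ⋆ t3 ⋆ t4


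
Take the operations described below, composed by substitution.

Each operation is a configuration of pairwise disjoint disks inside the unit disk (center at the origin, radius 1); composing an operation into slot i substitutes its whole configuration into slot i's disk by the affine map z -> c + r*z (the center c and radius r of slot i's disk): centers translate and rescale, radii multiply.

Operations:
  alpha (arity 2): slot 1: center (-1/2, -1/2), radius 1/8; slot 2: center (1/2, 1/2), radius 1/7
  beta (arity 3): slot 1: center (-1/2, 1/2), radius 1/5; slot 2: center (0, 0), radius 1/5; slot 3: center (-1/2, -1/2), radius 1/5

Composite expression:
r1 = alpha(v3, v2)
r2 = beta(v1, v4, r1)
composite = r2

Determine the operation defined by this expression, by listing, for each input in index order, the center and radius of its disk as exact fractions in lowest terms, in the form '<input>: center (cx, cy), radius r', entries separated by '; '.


Only the slot chain above each v matters under beta; compose those maps.
tracing v1 down its 1-map path: center (-1/2, 1/2), radius 1/5
tracing v4 down its 1-map path: center (0, 0), radius 1/5
tracing v3 down its 2-map path: center (-3/5, -3/5), radius 1/40
tracing v2 down its 2-map path: center (-2/5, -2/5), radius 1/35

v1: center (-1/2, 1/2), radius 1/5; v2: center (-2/5, -2/5), radius 1/35; v3: center (-3/5, -3/5), radius 1/40; v4: center (0, 0), radius 1/5


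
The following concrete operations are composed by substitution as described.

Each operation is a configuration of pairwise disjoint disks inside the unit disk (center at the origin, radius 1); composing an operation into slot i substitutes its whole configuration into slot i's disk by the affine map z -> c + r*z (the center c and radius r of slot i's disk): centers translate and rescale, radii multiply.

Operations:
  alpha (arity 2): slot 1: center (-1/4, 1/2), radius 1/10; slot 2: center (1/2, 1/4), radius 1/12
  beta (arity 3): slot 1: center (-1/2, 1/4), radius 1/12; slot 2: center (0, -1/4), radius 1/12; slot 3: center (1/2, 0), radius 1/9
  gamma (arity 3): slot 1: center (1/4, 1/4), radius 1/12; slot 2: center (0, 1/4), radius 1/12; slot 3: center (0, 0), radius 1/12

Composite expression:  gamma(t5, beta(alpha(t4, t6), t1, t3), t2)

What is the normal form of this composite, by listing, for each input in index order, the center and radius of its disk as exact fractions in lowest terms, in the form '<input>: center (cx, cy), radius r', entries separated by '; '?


t1: center (0, 11/48), radius 1/144; t2: center (0, 0), radius 1/12; t3: center (1/24, 1/4), radius 1/108; t4: center (-25/576, 79/288), radius 1/1440; t5: center (1/4, 1/4), radius 1/12; t6: center (-11/288, 157/576), radius 1/1728

Each t-disk chains the slot maps above it in gamma; radii multiply.
tracing t5 down its 1-map path: center (1/4, 1/4), radius 1/12
tracing t4 down its 3-map path: center (-25/576, 79/288), radius 1/1440
tracing t6 down its 3-map path: center (-11/288, 157/576), radius 1/1728
tracing t1 down its 2-map path: center (0, 11/48), radius 1/144
tracing t3 down its 2-map path: center (1/24, 1/4), radius 1/108
tracing t2 down its 1-map path: center (0, 0), radius 1/12


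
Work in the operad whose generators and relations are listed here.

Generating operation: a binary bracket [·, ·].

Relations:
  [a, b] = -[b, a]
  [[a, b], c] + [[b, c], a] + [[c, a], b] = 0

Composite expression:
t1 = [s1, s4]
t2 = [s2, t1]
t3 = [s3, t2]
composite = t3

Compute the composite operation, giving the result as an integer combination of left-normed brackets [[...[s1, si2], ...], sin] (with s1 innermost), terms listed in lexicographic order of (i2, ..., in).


[[[s1, s4], s2], s3]

A multilinear Lie element is pinned by s1-initial words (s1 innermost).
Composite bracket: [s3, [s2, [s1, s4]]]
Applying ab - ba throughout gives 8 signed words (2^3 = 8).
Words beginning with s1 determine it all:
  sign of s1s4s2s3 is +1, so it contributes +[[[s1, s4], s2], s3]


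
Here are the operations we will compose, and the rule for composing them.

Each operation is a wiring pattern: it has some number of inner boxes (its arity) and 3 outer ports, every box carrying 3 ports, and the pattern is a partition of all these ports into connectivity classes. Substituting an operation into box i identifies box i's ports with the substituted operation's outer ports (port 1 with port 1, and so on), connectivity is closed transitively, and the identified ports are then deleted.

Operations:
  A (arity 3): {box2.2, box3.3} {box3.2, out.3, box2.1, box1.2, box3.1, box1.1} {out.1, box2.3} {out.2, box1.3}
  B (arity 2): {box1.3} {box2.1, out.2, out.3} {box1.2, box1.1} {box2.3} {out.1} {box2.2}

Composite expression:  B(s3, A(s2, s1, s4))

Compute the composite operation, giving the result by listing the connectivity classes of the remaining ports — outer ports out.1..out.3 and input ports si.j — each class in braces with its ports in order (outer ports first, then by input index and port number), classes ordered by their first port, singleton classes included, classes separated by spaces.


{out.1} {out.2, out.3, s1.3} {s1.1, s2.1, s2.2, s4.1, s4.2} {s1.2, s4.3} {s2.3} {s3.1, s3.2} {s3.3}

Treat the ports identified at B as solder joints: merge, then drop.
through A, on inputs (s2, s1, s4): {out.1, s1.3} {out.2, s2.3} {out.3, s1.1, s2.1, s2.2, s4.1, s4.2} {s1.2, s4.3} (out.j = stage outer ports)
through B, on inputs (s3, s2, s1, s4): {out.1} {out.2, out.3, s1.3} {s1.1, s2.1, s2.2, s4.1, s4.2} {s1.2, s4.3} {s2.3} {s3.1, s3.2} {s3.3} (out.j = stage outer ports)


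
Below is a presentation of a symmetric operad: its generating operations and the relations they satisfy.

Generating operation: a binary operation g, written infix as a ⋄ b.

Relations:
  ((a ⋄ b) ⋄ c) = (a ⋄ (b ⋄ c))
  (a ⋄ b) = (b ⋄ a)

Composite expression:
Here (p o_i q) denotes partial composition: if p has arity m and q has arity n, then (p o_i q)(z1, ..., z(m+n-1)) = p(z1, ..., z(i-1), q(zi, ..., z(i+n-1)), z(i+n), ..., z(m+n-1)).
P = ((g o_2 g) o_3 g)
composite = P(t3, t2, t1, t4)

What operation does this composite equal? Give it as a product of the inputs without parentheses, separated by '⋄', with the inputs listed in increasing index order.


t1 ⋄ t2 ⋄ t3 ⋄ t4


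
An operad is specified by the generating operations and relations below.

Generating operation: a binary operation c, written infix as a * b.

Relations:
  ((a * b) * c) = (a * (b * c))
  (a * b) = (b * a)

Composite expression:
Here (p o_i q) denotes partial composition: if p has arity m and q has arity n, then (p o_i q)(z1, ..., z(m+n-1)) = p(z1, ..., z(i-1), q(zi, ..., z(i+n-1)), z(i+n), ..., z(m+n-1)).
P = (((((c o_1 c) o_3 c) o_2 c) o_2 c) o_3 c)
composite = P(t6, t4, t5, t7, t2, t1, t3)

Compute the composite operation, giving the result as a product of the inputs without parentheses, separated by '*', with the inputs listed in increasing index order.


t1 * t2 * t3 * t4 * t5 * t6 * t7

Any arrangement under c is one operation, so sort the t-inputs.
(t5 * t7) spells out as t5 * t7
(t4 * (t5 * t7)) spells out as t4 * t5 * t7
((t4 * (t5 * t7)) * t2) spells out as t4 * t5 * t7 * t2
(t6 * ((t4 * (t5 * t7)) * t2)) spells out as t6 * t4 * t5 * t7 * t2
(t1 * t3) spells out as t1 * t3
((t6 * ((t4 * (t5 * t7)) * t2)) * (t1 * t3)) spells out as t6 * t4 * t5 * t7 * t2 * t1 * t3
commutativity sorts the factors: t1 * t2 * t3 * t4 * t5 * t6 * t7


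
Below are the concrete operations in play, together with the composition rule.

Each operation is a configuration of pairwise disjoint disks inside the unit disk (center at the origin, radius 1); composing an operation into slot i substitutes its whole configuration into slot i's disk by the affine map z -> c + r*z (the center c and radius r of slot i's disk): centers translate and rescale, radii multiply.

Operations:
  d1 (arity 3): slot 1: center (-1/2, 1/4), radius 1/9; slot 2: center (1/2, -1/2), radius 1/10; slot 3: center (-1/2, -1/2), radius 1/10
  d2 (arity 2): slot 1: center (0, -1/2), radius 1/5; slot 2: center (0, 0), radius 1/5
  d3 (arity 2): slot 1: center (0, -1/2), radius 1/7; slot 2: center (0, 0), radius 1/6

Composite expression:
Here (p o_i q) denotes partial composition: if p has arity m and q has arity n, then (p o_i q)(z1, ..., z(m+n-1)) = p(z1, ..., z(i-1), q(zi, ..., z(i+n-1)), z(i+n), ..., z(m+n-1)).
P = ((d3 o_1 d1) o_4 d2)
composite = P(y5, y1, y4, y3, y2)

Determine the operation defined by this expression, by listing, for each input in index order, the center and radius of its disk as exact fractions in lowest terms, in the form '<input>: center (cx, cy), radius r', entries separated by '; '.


y1: center (1/14, -4/7), radius 1/70; y2: center (0, 0), radius 1/30; y3: center (0, -1/12), radius 1/30; y4: center (-1/14, -4/7), radius 1/70; y5: center (-1/14, -13/28), radius 1/63


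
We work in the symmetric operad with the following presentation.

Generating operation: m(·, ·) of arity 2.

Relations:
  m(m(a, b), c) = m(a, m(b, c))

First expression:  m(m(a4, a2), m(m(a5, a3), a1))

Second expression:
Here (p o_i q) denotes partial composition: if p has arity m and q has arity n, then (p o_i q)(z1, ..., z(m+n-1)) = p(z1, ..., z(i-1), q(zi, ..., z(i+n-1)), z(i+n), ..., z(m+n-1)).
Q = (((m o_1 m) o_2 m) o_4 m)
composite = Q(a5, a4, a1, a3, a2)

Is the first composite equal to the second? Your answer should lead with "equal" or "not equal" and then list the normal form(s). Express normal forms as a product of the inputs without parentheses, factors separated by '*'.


The first expression, normalized: a4 * a2 * a5 * a3 * a1
The second expression, normalized: a5 * a4 * a1 * a3 * a2
Different reductions; not equal.

not equal — first a4 * a2 * a5 * a3 * a1, second a5 * a4 * a1 * a3 * a2


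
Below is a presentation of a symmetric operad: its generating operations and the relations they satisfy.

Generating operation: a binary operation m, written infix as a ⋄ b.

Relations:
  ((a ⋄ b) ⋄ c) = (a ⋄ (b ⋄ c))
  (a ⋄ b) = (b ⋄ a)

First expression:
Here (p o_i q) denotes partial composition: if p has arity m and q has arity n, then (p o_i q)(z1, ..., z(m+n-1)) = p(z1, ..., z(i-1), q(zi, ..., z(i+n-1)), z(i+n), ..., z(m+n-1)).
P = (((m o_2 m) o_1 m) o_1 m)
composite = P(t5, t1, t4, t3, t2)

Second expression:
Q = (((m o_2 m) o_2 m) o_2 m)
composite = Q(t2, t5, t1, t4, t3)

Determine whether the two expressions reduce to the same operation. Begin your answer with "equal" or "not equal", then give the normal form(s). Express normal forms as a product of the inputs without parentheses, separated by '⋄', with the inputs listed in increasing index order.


equal; the common form is t1 ⋄ t2 ⋄ t3 ⋄ t4 ⋄ t5

The first expression reduces to t1 ⋄ t2 ⋄ t3 ⋄ t4 ⋄ t5
The second expression reduces to t1 ⋄ t2 ⋄ t3 ⋄ t4 ⋄ t5
Identical normal forms: equal.


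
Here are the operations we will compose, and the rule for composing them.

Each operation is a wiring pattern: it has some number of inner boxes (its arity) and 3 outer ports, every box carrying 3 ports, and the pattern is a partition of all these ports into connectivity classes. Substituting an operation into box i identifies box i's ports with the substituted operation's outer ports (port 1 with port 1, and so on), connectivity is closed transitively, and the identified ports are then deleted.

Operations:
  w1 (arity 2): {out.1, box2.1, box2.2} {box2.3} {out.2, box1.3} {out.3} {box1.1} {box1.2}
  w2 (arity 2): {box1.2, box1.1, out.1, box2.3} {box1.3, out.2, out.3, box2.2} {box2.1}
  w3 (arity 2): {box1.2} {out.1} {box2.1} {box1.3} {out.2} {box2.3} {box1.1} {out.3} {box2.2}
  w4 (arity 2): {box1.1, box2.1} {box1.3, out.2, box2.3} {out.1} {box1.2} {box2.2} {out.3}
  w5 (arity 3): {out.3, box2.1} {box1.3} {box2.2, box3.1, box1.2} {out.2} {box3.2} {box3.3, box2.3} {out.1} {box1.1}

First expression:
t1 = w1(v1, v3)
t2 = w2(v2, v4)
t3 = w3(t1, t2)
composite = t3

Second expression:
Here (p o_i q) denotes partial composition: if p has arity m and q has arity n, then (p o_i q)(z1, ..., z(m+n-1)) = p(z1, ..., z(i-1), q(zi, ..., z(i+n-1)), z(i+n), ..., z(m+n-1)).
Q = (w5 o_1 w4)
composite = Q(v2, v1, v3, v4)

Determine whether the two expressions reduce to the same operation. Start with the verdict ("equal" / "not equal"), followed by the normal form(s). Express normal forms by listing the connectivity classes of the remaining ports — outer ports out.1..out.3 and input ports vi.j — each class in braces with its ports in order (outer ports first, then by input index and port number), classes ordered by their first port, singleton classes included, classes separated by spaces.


not equal — first {out.1} {out.2} {out.3} {v1.1} {v1.2} {v1.3} {v2.1, v2.2, v4.3} {v2.3, v4.2} {v3.1, v3.2} {v3.3} {v4.1}, second {out.1} {out.2} {out.3, v3.1} {v1.1, v2.1} {v1.2} {v1.3, v2.3, v3.2, v4.1} {v2.2} {v3.3, v4.3} {v4.2}

Normal form of the first expression: {out.1} {out.2} {out.3} {v1.1} {v1.2} {v1.3} {v2.1, v2.2, v4.3} {v2.3, v4.2} {v3.1, v3.2} {v3.3} {v4.1}
Normal form of the second expression: {out.1} {out.2} {out.3, v3.1} {v1.1, v2.1} {v1.2} {v1.3, v2.3, v3.2, v4.1} {v2.2} {v3.3, v4.3} {v4.2}
Different reductions; not equal.
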